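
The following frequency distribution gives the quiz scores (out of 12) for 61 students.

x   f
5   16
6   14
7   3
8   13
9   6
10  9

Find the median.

Cumulative frequencies: 16, 30, 33, 46, 52, 61
n = 61, so the median is the value in position (n+1)/2 = 31.
Position 31 falls at value 7.

7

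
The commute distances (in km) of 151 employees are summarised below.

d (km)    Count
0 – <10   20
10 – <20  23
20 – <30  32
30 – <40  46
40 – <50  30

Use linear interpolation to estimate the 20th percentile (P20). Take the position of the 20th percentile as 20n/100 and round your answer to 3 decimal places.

14.435

Cumulative frequencies: 20, 43, 75, 121, 151
n = 151; position = 20n/100 = 30.2.
This falls in the class 10 – <20: L = 10, F = 20, f = 23, h = 10.
20th percentile ≈ 10 + ((30.2 − 20) / 23) × 10 = 14.4348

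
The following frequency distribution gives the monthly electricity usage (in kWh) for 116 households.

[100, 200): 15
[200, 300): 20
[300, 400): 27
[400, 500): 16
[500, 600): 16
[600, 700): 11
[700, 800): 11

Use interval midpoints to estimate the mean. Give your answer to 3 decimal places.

414.655

Midpoints: 150, 250, 350, 450, 550, 650, 750
Σfm = 15×150 + 20×250 + 27×350 + 16×450 + 16×550 + 11×650 + 11×750 = 48100
n = Σf = 116
Mean = 48100 / 116 = 414.6552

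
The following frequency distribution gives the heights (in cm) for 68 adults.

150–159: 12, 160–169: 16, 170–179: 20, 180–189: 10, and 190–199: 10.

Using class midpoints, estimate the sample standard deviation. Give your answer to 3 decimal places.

Midpoints: 154.5, 164.5, 174.5, 184.5, 194.5
n = 68, Σfm = 11766, mean = 173.0294
Σfm² = 2047117
Σf(m − x̄)² = Σfm² − (Σfm)²/n = 2047117 − 11766²/68 = 11252.9412
Sample variance = 11252.9412 / 67 = 167.9543
Standard deviation = √167.9543 = 12.9597

12.960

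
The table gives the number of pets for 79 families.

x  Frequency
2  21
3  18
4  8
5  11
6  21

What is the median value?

4

Cumulative frequencies: 21, 39, 47, 58, 79
n = 79, so the median is the value in position (n+1)/2 = 40.
Position 40 falls at value 4.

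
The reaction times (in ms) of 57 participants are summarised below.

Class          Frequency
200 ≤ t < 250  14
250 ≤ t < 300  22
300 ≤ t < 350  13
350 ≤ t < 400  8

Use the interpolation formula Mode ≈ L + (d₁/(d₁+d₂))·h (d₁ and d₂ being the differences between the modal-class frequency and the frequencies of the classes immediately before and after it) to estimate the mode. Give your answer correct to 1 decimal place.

273.5

Modal class: 250 ≤ t < 300 (highest frequency 22).
d₁ = 22 − 14 = 8, d₂ = 22 − 13 = 9
Mode ≈ 250 + (8/(8+9)) × 50 = 250 + 23.5294 = 273.5294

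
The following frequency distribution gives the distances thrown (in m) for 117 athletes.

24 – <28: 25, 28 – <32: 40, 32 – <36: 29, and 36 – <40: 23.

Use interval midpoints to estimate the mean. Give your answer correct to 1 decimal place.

31.7

Midpoints: 26, 30, 34, 38
Σfm = 25×26 + 40×30 + 29×34 + 23×38 = 3710
n = Σf = 117
Mean = 3710 / 117 = 31.7094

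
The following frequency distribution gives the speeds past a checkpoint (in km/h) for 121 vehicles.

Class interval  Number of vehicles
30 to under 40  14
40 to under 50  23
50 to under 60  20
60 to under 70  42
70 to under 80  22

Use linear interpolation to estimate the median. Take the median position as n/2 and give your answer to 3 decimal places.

60.833

Cumulative frequencies: 14, 37, 57, 99, 121
n = 121; position = n/2 = 60.5.
This falls in the class 60 to under 70: L = 60, F = 57, f = 42, h = 10.
Median ≈ 60 + ((60.5 − 57) / 42) × 10 = 60.8333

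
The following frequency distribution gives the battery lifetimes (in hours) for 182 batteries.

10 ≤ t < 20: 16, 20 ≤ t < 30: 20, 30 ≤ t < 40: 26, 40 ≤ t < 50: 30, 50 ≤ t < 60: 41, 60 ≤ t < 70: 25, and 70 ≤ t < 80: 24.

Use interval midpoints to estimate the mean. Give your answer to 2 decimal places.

Midpoints: 15, 25, 35, 45, 55, 65, 75
Σfm = 16×15 + 20×25 + 26×35 + 30×45 + 41×55 + 25×65 + 24×75 = 8680
n = Σf = 182
Mean = 8680 / 182 = 47.6923

47.69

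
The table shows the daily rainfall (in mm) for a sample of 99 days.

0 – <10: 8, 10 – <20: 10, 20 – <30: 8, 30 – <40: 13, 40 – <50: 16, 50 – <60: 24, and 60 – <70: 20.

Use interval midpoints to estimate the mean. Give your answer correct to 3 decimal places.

42.273

Midpoints: 5, 15, 25, 35, 45, 55, 65
Σfm = 8×5 + 10×15 + 8×25 + 13×35 + 16×45 + 24×55 + 20×65 = 4185
n = Σf = 99
Mean = 4185 / 99 = 42.2727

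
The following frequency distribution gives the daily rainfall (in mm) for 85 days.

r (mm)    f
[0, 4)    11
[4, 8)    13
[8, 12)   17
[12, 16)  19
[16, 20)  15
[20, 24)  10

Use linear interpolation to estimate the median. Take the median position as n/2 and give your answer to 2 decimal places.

Cumulative frequencies: 11, 24, 41, 60, 75, 85
n = 85; position = n/2 = 42.5.
This falls in the class [12, 16): L = 12, F = 41, f = 19, h = 4.
Median ≈ 12 + ((42.5 − 41) / 19) × 4 = 12.3158

12.32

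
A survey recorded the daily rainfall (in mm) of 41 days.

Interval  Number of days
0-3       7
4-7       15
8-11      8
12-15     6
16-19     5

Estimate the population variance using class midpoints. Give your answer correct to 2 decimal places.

25.32

Midpoints: 1.5, 5.5, 9.5, 13.5, 17.5
n = 41, Σfm = 337.5, mean = 8.2317
Σfm² = 3816.25
Σf(m − x̄)² = Σfm² − (Σfm)²/n = 3816.25 − 337.5²/41 = 1038.0488
Population variance = 1038.0488 / 41 = 25.3183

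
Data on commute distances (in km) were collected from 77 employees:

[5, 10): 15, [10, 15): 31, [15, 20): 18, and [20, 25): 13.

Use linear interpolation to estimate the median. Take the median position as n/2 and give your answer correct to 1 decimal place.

Cumulative frequencies: 15, 46, 64, 77
n = 77; position = n/2 = 38.5.
This falls in the class [10, 15): L = 10, F = 15, f = 31, h = 5.
Median ≈ 10 + ((38.5 − 15) / 31) × 5 = 13.7903

13.8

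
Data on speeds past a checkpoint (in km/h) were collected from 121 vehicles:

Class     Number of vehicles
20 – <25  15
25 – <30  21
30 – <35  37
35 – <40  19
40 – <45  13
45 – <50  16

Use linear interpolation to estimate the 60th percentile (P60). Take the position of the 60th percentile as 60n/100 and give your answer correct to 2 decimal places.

Cumulative frequencies: 15, 36, 73, 92, 105, 121
n = 121; position = 60n/100 = 72.6.
This falls in the class 30 – <35: L = 30, F = 36, f = 37, h = 5.
60th percentile ≈ 30 + ((72.6 − 36) / 37) × 5 = 34.9459

34.95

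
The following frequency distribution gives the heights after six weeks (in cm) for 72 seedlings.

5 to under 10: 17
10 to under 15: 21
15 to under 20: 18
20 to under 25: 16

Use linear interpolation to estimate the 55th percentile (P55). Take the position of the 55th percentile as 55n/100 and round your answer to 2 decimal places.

Cumulative frequencies: 17, 38, 56, 72
n = 72; position = 55n/100 = 39.6.
This falls in the class 15 to under 20: L = 15, F = 38, f = 18, h = 5.
55th percentile ≈ 15 + ((39.6 − 38) / 18) × 5 = 15.4444

15.44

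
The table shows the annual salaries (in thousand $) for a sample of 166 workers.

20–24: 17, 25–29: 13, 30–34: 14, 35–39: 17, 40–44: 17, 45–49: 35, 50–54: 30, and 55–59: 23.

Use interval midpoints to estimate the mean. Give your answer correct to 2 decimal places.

Midpoints: 22, 27, 32, 37, 42, 47, 52, 57
Σfm = 17×22 + 13×27 + 14×32 + 17×37 + 17×42 + 35×47 + 30×52 + 23×57 = 7032
n = Σf = 166
Mean = 7032 / 166 = 42.3614

42.36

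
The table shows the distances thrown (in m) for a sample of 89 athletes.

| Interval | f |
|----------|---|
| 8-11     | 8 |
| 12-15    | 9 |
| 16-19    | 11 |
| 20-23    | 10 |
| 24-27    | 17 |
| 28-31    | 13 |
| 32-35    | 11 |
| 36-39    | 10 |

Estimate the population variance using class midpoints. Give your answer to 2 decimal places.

Midpoints: 9.5, 13.5, 17.5, 21.5, 25.5, 29.5, 33.5, 37.5
n = 89, Σfm = 2165.5, mean = 24.3315
Σfm² = 59128.25
Σf(m − x̄)² = Σfm² − (Σfm)²/n = 59128.25 − 2165.5²/89 = 6438.4719
Population variance = 6438.4719 / 89 = 72.3424

72.34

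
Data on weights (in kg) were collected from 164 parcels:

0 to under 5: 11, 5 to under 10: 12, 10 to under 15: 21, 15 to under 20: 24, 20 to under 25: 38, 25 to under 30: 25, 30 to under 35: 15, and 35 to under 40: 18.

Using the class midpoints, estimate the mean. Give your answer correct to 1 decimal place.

21.4

Midpoints: 2.5, 7.5, 12.5, 17.5, 22.5, 27.5, 32.5, 37.5
Σfm = 11×2.5 + 12×7.5 + 21×12.5 + 24×17.5 + 38×22.5 + 25×27.5 + 15×32.5 + 18×37.5 = 3505
n = Σf = 164
Mean = 3505 / 164 = 21.3720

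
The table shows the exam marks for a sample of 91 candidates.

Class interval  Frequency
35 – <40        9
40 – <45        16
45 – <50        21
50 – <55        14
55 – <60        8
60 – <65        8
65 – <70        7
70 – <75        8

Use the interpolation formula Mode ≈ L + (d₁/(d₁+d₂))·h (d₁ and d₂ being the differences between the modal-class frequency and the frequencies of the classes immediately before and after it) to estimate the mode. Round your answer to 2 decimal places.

47.08

Modal class: 45 – <50 (highest frequency 21).
d₁ = 21 − 16 = 5, d₂ = 21 − 14 = 7
Mode ≈ 45 + (5/(5+7)) × 5 = 45 + 2.0833 = 47.0833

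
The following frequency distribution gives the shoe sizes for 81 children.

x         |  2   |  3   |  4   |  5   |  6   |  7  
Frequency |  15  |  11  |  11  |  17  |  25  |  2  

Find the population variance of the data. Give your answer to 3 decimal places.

Values: 2, 3, 4, 5, 6, 7
n = 81, Σfx = 356, mean = 4.3951
Σfx² = 1758
Σf(x − x̄)² = Σfx² − (Σfx)²/n = 1758 − 356²/81 = 193.3580
Population variance = 193.3580 / 81 = 2.3871

2.387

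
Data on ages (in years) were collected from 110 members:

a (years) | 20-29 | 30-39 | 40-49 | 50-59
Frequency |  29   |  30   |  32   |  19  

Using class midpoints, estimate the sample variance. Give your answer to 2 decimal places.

Midpoints: 24.5, 34.5, 44.5, 54.5
n = 110, Σfm = 4205, mean = 38.2273
Σfm² = 172917.5
Σf(m − x̄)² = Σfm² − (Σfm)²/n = 172917.5 − 4205²/110 = 12171.8182
Sample variance = 12171.8182 / 109 = 111.6681

111.67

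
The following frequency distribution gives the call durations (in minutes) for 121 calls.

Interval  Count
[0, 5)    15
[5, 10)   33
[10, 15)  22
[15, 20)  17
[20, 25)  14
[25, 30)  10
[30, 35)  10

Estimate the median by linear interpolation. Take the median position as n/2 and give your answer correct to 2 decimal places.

12.84

Cumulative frequencies: 15, 48, 70, 87, 101, 111, 121
n = 121; position = n/2 = 60.5.
This falls in the class [10, 15): L = 10, F = 48, f = 22, h = 5.
Median ≈ 10 + ((60.5 − 48) / 22) × 5 = 12.8409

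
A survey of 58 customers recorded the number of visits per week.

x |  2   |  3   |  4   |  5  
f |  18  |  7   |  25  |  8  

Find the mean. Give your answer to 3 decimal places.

Values: 2, 3, 4, 5
Σfx = 18×2 + 7×3 + 25×4 + 8×5 = 197
n = Σf = 58
Mean = 197 / 58 = 3.3966

3.397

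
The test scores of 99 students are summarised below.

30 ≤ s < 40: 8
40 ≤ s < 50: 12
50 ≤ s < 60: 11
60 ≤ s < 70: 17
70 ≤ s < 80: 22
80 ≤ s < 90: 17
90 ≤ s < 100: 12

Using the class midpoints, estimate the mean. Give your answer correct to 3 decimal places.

Midpoints: 35, 45, 55, 65, 75, 85, 95
Σfm = 8×35 + 12×45 + 11×55 + 17×65 + 22×75 + 17×85 + 12×95 = 6765
n = Σf = 99
Mean = 6765 / 99 = 68.3333

68.333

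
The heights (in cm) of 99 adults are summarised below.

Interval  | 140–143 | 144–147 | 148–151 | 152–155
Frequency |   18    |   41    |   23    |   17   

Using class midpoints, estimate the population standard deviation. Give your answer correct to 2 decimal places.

3.89

Midpoints: 141.5, 145.5, 149.5, 153.5
n = 99, Σfm = 14560.5, mean = 147.0758
Σfm² = 2142994.75
Σf(m − x̄)² = Σfm² − (Σfm)²/n = 2142994.75 − 14560.5²/99 = 1498.1818
Population variance = 1498.1818 / 99 = 15.1331
Standard deviation = √15.1331 = 3.8901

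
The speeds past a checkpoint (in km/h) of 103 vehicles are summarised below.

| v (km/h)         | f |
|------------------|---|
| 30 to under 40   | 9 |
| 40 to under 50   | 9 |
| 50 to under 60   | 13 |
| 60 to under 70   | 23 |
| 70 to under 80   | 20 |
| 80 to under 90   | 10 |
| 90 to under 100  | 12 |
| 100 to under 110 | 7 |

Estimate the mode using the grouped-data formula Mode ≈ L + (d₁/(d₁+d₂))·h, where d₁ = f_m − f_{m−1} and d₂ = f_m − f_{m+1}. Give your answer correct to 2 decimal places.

67.69

Modal class: 60 to under 70 (highest frequency 23).
d₁ = 23 − 13 = 10, d₂ = 23 − 20 = 3
Mode ≈ 60 + (10/(10+3)) × 10 = 60 + 7.6923 = 67.6923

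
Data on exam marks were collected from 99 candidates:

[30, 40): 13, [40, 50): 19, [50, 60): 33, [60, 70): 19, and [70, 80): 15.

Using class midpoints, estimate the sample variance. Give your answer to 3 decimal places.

Midpoints: 35, 45, 55, 65, 75
n = 99, Σfm = 5485, mean = 55.4040
Σfm² = 318875
Σf(m − x̄)² = Σfm² − (Σfm)²/n = 318875 − 5485²/99 = 14983.8384
Sample variance = 14983.8384 / 98 = 152.8963

152.896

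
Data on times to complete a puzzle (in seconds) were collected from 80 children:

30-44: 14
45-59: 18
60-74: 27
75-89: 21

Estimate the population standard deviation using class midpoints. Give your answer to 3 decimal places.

15.659

Midpoints: 37, 52, 67, 82
n = 80, Σfm = 4985, mean = 62.3125
Σfm² = 330245
Σf(m − x̄)² = Σfm² − (Σfm)²/n = 330245 − 4985²/80 = 19617.1875
Population variance = 19617.1875 / 80 = 245.2148
Standard deviation = √245.2148 = 15.6593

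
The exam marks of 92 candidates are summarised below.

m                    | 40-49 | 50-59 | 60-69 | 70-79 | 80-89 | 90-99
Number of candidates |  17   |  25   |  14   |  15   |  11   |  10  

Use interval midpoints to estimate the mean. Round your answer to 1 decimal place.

Midpoints: 44.5, 54.5, 64.5, 74.5, 84.5, 94.5
Σfm = 17×44.5 + 25×54.5 + 14×64.5 + 15×74.5 + 11×84.5 + 10×94.5 = 6014
n = Σf = 92
Mean = 6014 / 92 = 65.3696

65.4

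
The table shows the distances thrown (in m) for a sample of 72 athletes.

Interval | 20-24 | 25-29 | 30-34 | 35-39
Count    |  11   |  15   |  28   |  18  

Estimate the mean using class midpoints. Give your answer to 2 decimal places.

30.68

Midpoints: 22, 27, 32, 37
Σfm = 11×22 + 15×27 + 28×32 + 18×37 = 2209
n = Σf = 72
Mean = 2209 / 72 = 30.6806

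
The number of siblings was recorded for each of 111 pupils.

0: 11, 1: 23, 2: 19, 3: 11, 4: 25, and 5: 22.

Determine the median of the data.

Cumulative frequencies: 11, 34, 53, 64, 89, 111
n = 111, so the median is the value in position (n+1)/2 = 56.
Position 56 falls at value 3.

3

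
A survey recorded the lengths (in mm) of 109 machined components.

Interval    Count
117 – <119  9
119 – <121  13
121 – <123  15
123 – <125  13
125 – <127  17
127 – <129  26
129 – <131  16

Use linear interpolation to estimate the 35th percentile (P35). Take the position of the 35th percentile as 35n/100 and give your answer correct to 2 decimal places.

Cumulative frequencies: 9, 22, 37, 50, 67, 93, 109
n = 109; position = 35n/100 = 38.15.
This falls in the class 123 – <125: L = 123, F = 37, f = 13, h = 2.
35th percentile ≈ 123 + ((38.15 − 37) / 13) × 2 = 123.1769

123.18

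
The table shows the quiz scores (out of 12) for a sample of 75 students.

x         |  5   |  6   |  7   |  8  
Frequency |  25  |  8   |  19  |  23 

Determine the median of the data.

Cumulative frequencies: 25, 33, 52, 75
n = 75, so the median is the value in position (n+1)/2 = 38.
Position 38 falls at value 7.

7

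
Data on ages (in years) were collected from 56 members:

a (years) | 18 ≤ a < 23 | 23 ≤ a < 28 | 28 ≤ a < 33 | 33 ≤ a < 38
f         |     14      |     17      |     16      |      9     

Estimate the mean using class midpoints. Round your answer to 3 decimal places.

Midpoints: 20.5, 25.5, 30.5, 35.5
Σfm = 14×20.5 + 17×25.5 + 16×30.5 + 9×35.5 = 1528
n = Σf = 56
Mean = 1528 / 56 = 27.2857

27.286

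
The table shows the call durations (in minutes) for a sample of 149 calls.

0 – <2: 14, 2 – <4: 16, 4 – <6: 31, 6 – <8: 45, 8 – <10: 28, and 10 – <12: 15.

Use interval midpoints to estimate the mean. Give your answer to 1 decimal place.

6.4

Midpoints: 1, 3, 5, 7, 9, 11
Σfm = 14×1 + 16×3 + 31×5 + 45×7 + 28×9 + 15×11 = 949
n = Σf = 149
Mean = 949 / 149 = 6.3691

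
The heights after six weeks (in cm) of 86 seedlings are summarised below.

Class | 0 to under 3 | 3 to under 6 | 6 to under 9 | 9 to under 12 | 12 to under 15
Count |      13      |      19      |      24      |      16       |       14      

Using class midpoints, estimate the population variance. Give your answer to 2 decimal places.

14.96

Midpoints: 1.5, 4.5, 7.5, 10.5, 13.5
n = 86, Σfm = 642, mean = 7.4651
Σfm² = 6079.5
Σf(m − x̄)² = Σfm² − (Σfm)²/n = 6079.5 − 642²/86 = 1286.8953
Population variance = 1286.8953 / 86 = 14.9639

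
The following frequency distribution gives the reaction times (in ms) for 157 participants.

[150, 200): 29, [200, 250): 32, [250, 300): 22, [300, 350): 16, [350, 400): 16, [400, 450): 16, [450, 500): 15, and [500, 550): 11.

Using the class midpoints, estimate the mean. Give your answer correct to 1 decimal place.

Midpoints: 175, 225, 275, 325, 375, 425, 475, 525
Σfm = 29×175 + 32×225 + 22×275 + 16×325 + 16×375 + 16×425 + 15×475 + 11×525 = 49225
n = Σf = 157
Mean = 49225 / 157 = 313.5350

313.5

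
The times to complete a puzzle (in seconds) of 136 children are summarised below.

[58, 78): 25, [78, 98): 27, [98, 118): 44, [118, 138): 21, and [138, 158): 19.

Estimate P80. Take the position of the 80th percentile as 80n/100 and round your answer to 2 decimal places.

Cumulative frequencies: 25, 52, 96, 117, 136
n = 136; position = 80n/100 = 108.8.
This falls in the class [118, 138): L = 118, F = 96, f = 21, h = 20.
80th percentile ≈ 118 + ((108.8 − 96) / 21) × 20 = 130.1905

130.19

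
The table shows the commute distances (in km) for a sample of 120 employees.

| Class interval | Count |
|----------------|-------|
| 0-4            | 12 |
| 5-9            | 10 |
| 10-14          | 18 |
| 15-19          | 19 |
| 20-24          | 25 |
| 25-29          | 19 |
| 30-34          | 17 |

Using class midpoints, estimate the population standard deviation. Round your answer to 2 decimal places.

9.20

Midpoints: 2, 7, 12, 17, 22, 27, 32
n = 120, Σfm = 2240, mean = 18.6667
Σfm² = 51980
Σf(m − x̄)² = Σfm² − (Σfm)²/n = 51980 − 2240²/120 = 10166.6667
Population variance = 10166.6667 / 120 = 84.7222
Standard deviation = √84.7222 = 9.2045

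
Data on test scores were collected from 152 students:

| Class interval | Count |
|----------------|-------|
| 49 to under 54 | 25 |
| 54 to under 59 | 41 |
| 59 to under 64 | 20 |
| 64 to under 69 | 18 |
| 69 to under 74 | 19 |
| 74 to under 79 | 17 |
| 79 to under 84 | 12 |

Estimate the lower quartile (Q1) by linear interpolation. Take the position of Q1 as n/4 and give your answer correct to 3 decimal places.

Cumulative frequencies: 25, 66, 86, 104, 123, 140, 152
n = 152; position = n/4 = 38.
This falls in the class 54 to under 59: L = 54, F = 25, f = 41, h = 5.
Lower quartile ≈ 54 + ((38 − 25) / 41) × 5 = 55.5854

55.585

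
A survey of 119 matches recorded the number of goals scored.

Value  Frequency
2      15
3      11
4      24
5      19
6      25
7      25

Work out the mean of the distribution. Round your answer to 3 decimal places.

Values: 2, 3, 4, 5, 6, 7
Σfx = 15×2 + 11×3 + 24×4 + 19×5 + 25×6 + 25×7 = 579
n = Σf = 119
Mean = 579 / 119 = 4.8655

4.866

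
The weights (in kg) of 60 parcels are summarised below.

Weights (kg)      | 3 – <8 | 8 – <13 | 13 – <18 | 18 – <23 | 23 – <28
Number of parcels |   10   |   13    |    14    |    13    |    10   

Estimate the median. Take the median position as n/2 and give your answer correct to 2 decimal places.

15.50

Cumulative frequencies: 10, 23, 37, 50, 60
n = 60; position = n/2 = 30.
This falls in the class 13 – <18: L = 13, F = 23, f = 14, h = 5.
Median ≈ 13 + ((30 − 23) / 14) × 5 = 15.5000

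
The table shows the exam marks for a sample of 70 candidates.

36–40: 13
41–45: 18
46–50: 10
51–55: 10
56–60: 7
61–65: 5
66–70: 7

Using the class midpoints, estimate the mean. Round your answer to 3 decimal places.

Midpoints: 38, 43, 48, 53, 58, 63, 68
Σfm = 13×38 + 18×43 + 10×48 + 10×53 + 7×58 + 5×63 + 7×68 = 3475
n = Σf = 70
Mean = 3475 / 70 = 49.6429

49.643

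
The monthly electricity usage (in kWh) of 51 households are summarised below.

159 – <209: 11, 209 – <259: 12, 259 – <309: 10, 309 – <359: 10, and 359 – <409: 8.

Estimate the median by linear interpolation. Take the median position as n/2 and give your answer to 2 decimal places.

271.50

Cumulative frequencies: 11, 23, 33, 43, 51
n = 51; position = n/2 = 25.5.
This falls in the class 259 – <309: L = 259, F = 23, f = 10, h = 50.
Median ≈ 259 + ((25.5 − 23) / 10) × 50 = 271.5000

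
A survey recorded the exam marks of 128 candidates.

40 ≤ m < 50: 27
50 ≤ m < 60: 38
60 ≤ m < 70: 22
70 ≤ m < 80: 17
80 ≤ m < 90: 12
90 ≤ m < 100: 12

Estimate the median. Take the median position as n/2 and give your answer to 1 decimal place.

Cumulative frequencies: 27, 65, 87, 104, 116, 128
n = 128; position = n/2 = 64.
This falls in the class 50 ≤ m < 60: L = 50, F = 27, f = 38, h = 10.
Median ≈ 50 + ((64 − 27) / 38) × 10 = 59.7368

59.7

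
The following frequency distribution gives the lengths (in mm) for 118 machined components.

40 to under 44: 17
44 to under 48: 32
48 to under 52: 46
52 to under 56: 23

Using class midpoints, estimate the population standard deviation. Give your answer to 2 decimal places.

3.81

Midpoints: 42, 46, 50, 54
n = 118, Σfm = 5728, mean = 48.5424
Σfm² = 279768
Σf(m − x̄)² = Σfm² − (Σfm)²/n = 279768 − 5728²/118 = 1717.2881
Population variance = 1717.2881 / 118 = 14.5533
Standard deviation = √14.5533 = 3.8149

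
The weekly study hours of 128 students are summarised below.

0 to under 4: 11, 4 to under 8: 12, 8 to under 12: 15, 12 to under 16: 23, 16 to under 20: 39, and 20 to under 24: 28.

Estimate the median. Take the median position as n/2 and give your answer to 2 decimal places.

Cumulative frequencies: 11, 23, 38, 61, 100, 128
n = 128; position = n/2 = 64.
This falls in the class 16 to under 20: L = 16, F = 61, f = 39, h = 4.
Median ≈ 16 + ((64 − 61) / 39) × 4 = 16.3077

16.31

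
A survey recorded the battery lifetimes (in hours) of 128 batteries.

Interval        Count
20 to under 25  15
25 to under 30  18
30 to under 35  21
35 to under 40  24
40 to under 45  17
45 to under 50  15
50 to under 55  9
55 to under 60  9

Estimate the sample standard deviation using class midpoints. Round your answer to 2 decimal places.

Midpoints: 22.5, 27.5, 32.5, 37.5, 42.5, 47.5, 52.5, 57.5
n = 128, Σfm = 4840, mean = 37.8125
Σfm² = 196250
Σf(m − x̄)² = Σfm² − (Σfm)²/n = 196250 − 4840²/128 = 13237.5000
Sample variance = 13237.5000 / 127 = 104.2323
Standard deviation = √104.2323 = 10.2094

10.21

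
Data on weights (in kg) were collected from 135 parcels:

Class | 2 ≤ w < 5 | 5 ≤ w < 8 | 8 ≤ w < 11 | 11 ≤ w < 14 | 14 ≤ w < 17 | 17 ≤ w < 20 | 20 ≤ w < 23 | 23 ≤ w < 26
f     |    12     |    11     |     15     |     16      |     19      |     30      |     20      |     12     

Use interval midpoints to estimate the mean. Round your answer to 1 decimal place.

15.0

Midpoints: 3.5, 6.5, 9.5, 12.5, 15.5, 18.5, 21.5, 24.5
Σfm = 12×3.5 + 11×6.5 + 15×9.5 + 16×12.5 + 19×15.5 + 30×18.5 + 20×21.5 + 12×24.5 = 2029.5
n = Σf = 135
Mean = 2029.5 / 135 = 15.0333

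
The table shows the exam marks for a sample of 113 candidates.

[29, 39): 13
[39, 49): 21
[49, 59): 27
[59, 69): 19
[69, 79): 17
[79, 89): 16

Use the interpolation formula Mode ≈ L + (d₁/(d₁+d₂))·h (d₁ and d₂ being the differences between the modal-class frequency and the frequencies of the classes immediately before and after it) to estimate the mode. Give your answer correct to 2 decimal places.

53.29

Modal class: [49, 59) (highest frequency 27).
d₁ = 27 − 21 = 6, d₂ = 27 − 19 = 8
Mode ≈ 49 + (6/(6+8)) × 10 = 49 + 4.2857 = 53.2857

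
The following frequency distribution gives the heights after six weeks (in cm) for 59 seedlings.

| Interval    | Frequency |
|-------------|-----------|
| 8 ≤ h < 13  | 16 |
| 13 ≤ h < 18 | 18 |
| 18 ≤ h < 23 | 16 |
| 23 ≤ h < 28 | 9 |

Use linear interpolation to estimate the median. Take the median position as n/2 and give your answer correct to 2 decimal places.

Cumulative frequencies: 16, 34, 50, 59
n = 59; position = n/2 = 29.5.
This falls in the class 13 ≤ h < 18: L = 13, F = 16, f = 18, h = 5.
Median ≈ 13 + ((29.5 − 16) / 18) × 5 = 16.7500

16.75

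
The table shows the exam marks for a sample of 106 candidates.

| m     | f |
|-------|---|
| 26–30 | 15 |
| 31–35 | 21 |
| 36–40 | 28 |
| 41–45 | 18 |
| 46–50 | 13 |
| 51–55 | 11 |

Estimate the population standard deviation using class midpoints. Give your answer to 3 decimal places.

Midpoints: 28, 33, 38, 43, 48, 53
n = 106, Σfm = 4158, mean = 39.2264
Σfm² = 169194
Σf(m − x̄)² = Σfm² − (Σfm)²/n = 169194 − 4158²/106 = 6090.5660
Population variance = 6090.5660 / 106 = 57.4582
Standard deviation = √57.4582 = 7.5801

7.580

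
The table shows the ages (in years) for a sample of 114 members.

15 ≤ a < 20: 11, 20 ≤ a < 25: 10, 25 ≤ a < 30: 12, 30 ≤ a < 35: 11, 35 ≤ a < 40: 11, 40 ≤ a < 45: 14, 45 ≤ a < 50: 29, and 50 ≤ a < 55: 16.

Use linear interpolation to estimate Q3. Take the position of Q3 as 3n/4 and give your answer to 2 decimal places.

47.84

Cumulative frequencies: 11, 21, 33, 44, 55, 69, 98, 114
n = 114; position = 3n/4 = 85.5.
This falls in the class 45 ≤ a < 50: L = 45, F = 69, f = 29, h = 5.
Upper quartile ≈ 45 + ((85.5 − 69) / 29) × 5 = 47.8448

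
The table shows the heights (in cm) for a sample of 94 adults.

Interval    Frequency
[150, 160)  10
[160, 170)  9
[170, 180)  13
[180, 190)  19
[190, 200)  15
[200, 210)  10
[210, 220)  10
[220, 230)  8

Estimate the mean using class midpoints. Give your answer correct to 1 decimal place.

Midpoints: 155, 165, 175, 185, 195, 205, 215, 225
Σfm = 10×155 + 9×165 + 13×175 + 19×185 + 15×195 + 10×205 + 10×215 + 8×225 = 17750
n = Σf = 94
Mean = 17750 / 94 = 188.8298

188.8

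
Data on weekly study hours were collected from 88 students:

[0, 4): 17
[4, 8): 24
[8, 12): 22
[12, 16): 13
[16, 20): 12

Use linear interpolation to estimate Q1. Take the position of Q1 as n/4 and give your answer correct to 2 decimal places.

4.83

Cumulative frequencies: 17, 41, 63, 76, 88
n = 88; position = n/4 = 22.
This falls in the class [4, 8): L = 4, F = 17, f = 24, h = 4.
Lower quartile ≈ 4 + ((22 − 17) / 24) × 4 = 4.8333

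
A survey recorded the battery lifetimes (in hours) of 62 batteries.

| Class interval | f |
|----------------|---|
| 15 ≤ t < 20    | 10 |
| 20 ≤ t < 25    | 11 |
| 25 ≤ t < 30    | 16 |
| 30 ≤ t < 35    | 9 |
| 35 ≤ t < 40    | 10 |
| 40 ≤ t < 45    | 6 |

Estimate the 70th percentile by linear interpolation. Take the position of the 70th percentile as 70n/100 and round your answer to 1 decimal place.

33.6

Cumulative frequencies: 10, 21, 37, 46, 56, 62
n = 62; position = 70n/100 = 43.4.
This falls in the class 30 ≤ t < 35: L = 30, F = 37, f = 9, h = 5.
70th percentile ≈ 30 + ((43.4 − 37) / 9) × 5 = 33.5556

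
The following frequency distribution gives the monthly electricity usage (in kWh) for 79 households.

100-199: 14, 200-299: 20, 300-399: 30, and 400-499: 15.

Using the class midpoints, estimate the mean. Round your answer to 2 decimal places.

Midpoints: 149.5, 249.5, 349.5, 449.5
Σfm = 14×149.5 + 20×249.5 + 30×349.5 + 15×449.5 = 24310.5
n = Σf = 79
Mean = 24310.5 / 79 = 307.7278

307.73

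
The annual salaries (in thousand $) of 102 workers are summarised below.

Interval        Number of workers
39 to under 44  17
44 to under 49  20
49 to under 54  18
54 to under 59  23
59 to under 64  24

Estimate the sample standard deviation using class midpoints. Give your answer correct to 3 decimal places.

7.109

Midpoints: 41.5, 46.5, 51.5, 56.5, 61.5
n = 102, Σfm = 5338, mean = 52.3333
Σfm² = 284459.5
Σf(m − x̄)² = Σfm² − (Σfm)²/n = 284459.5 − 5338²/102 = 5104.1667
Sample variance = 5104.1667 / 101 = 50.5363
Standard deviation = √50.5363 = 7.1089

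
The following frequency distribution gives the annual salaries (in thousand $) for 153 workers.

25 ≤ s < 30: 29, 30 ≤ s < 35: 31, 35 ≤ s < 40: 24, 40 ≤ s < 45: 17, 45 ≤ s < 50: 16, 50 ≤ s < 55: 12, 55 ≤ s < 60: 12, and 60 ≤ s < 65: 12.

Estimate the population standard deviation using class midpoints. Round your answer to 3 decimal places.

11.124

Midpoints: 27.5, 32.5, 37.5, 42.5, 47.5, 52.5, 57.5, 62.5
n = 153, Σfm = 6257.5, mean = 40.8987
Σfm² = 274856.25
Σf(m − x̄)² = Σfm² − (Σfm)²/n = 274856.25 − 6257.5²/153 = 18932.6797
Population variance = 18932.6797 / 153 = 123.7430
Standard deviation = √123.7430 = 11.1240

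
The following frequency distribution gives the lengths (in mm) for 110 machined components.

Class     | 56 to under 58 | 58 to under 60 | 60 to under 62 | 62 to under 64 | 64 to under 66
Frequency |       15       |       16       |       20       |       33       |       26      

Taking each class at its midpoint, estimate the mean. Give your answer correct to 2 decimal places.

61.71

Midpoints: 57, 59, 61, 63, 65
Σfm = 15×57 + 16×59 + 20×61 + 33×63 + 26×65 = 6788
n = Σf = 110
Mean = 6788 / 110 = 61.7091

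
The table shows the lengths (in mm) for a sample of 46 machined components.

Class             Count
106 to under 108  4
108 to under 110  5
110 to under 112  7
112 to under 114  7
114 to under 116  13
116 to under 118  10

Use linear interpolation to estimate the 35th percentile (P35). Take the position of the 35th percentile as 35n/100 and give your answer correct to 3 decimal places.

112.029

Cumulative frequencies: 4, 9, 16, 23, 36, 46
n = 46; position = 35n/100 = 16.1.
This falls in the class 112 to under 114: L = 112, F = 16, f = 7, h = 2.
35th percentile ≈ 112 + ((16.1 − 16) / 7) × 2 = 112.0286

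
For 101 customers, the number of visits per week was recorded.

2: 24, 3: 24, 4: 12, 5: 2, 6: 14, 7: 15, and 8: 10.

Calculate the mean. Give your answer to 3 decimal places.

4.426

Values: 2, 3, 4, 5, 6, 7, 8
Σfx = 24×2 + 24×3 + 12×4 + 2×5 + 14×6 + 15×7 + 10×8 = 447
n = Σf = 101
Mean = 447 / 101 = 4.4257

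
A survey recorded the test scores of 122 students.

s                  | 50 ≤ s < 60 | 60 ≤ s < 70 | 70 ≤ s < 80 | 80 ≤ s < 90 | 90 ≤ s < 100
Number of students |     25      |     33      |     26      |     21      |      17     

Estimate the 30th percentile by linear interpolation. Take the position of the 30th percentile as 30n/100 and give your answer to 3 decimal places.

Cumulative frequencies: 25, 58, 84, 105, 122
n = 122; position = 30n/100 = 36.6.
This falls in the class 60 ≤ s < 70: L = 60, F = 25, f = 33, h = 10.
30th percentile ≈ 60 + ((36.6 − 25) / 33) × 10 = 63.5152

63.515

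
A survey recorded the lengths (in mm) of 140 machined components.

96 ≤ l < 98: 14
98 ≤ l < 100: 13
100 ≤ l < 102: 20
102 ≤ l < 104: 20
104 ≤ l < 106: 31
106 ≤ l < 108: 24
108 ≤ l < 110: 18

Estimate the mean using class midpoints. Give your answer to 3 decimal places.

Midpoints: 97, 99, 101, 103, 105, 107, 109
Σfm = 14×97 + 13×99 + 20×101 + 20×103 + 31×105 + 24×107 + 18×109 = 14510
n = Σf = 140
Mean = 14510 / 140 = 103.6429

103.643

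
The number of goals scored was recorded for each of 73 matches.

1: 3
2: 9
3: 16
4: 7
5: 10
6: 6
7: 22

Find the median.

Cumulative frequencies: 3, 12, 28, 35, 45, 51, 73
n = 73, so the median is the value in position (n+1)/2 = 37.
Position 37 falls at value 5.

5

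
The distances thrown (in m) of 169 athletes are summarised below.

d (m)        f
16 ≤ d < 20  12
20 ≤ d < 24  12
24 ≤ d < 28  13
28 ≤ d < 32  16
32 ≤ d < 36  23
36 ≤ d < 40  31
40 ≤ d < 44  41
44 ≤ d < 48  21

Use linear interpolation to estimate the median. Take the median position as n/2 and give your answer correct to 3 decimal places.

Cumulative frequencies: 12, 24, 37, 53, 76, 107, 148, 169
n = 169; position = n/2 = 84.5.
This falls in the class 36 ≤ d < 40: L = 36, F = 76, f = 31, h = 4.
Median ≈ 36 + ((84.5 − 76) / 31) × 4 = 37.0968

37.097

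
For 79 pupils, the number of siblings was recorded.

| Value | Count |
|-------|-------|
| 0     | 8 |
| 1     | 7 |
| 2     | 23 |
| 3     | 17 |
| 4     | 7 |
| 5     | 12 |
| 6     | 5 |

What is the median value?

3

Cumulative frequencies: 8, 15, 38, 55, 62, 74, 79
n = 79, so the median is the value in position (n+1)/2 = 40.
Position 40 falls at value 3.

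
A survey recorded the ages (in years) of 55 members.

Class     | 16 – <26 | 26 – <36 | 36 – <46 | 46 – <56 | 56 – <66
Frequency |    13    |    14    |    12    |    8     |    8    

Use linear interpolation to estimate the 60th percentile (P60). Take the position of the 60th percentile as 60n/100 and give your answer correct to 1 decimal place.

Cumulative frequencies: 13, 27, 39, 47, 55
n = 55; position = 60n/100 = 33.
This falls in the class 36 – <46: L = 36, F = 27, f = 12, h = 10.
60th percentile ≈ 36 + ((33 − 27) / 12) × 10 = 41.0000

41.0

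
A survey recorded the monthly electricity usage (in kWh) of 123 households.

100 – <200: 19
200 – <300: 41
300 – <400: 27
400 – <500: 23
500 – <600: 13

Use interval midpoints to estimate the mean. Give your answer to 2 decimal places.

325.61

Midpoints: 150, 250, 350, 450, 550
Σfm = 19×150 + 41×250 + 27×350 + 23×450 + 13×550 = 40050
n = Σf = 123
Mean = 40050 / 123 = 325.6098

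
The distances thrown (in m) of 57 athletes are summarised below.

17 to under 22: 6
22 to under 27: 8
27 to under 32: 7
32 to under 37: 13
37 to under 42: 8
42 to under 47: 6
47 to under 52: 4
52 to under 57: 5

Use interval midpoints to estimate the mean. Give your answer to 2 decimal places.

35.46

Midpoints: 19.5, 24.5, 29.5, 34.5, 39.5, 44.5, 49.5, 54.5
Σfm = 6×19.5 + 8×24.5 + 7×29.5 + 13×34.5 + 8×39.5 + 6×44.5 + 4×49.5 + 5×54.5 = 2021.5
n = Σf = 57
Mean = 2021.5 / 57 = 35.4649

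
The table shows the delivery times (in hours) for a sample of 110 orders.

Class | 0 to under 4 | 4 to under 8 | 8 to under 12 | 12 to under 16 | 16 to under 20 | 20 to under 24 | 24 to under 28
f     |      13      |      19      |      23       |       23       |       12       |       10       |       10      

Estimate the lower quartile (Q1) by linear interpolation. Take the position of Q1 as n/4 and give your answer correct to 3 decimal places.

7.053

Cumulative frequencies: 13, 32, 55, 78, 90, 100, 110
n = 110; position = n/4 = 27.5.
This falls in the class 4 to under 8: L = 4, F = 13, f = 19, h = 4.
Lower quartile ≈ 4 + ((27.5 − 13) / 19) × 4 = 7.0526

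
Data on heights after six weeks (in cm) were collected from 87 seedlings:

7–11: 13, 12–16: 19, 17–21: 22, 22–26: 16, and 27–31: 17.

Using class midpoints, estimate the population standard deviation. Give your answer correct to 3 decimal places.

6.668

Midpoints: 9, 14, 19, 24, 29
n = 87, Σfm = 1678, mean = 19.2874
Σfm² = 36232
Σf(m − x̄)² = Σfm² − (Σfm)²/n = 36232 − 1678²/87 = 3867.8161
Population variance = 3867.8161 / 87 = 44.4577
Standard deviation = √44.4577 = 6.6677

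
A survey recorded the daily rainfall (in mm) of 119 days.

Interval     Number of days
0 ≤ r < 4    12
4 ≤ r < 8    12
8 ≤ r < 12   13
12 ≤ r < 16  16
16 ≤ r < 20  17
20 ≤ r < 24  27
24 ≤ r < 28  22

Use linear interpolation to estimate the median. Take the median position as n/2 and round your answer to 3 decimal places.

17.529

Cumulative frequencies: 12, 24, 37, 53, 70, 97, 119
n = 119; position = n/2 = 59.5.
This falls in the class 16 ≤ r < 20: L = 16, F = 53, f = 17, h = 4.
Median ≈ 16 + ((59.5 − 53) / 17) × 4 = 17.5294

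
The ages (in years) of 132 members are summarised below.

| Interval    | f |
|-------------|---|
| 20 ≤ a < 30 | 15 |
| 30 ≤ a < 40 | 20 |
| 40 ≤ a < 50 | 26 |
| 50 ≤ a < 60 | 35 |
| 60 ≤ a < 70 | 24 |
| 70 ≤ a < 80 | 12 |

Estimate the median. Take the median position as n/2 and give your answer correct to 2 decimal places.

Cumulative frequencies: 15, 35, 61, 96, 120, 132
n = 132; position = n/2 = 66.
This falls in the class 50 ≤ a < 60: L = 50, F = 61, f = 35, h = 10.
Median ≈ 50 + ((66 − 61) / 35) × 10 = 51.4286

51.43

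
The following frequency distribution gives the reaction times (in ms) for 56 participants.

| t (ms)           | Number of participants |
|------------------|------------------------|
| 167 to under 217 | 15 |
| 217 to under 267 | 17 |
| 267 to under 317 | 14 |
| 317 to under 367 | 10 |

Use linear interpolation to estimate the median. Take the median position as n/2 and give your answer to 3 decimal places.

Cumulative frequencies: 15, 32, 46, 56
n = 56; position = n/2 = 28.
This falls in the class 217 to under 267: L = 217, F = 15, f = 17, h = 50.
Median ≈ 217 + ((28 − 15) / 17) × 50 = 255.2353

255.235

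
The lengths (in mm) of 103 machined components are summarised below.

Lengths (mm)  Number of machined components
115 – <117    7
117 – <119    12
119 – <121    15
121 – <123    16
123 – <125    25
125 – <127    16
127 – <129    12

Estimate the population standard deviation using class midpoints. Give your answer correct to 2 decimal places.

3.48

Midpoints: 116, 118, 120, 122, 124, 126, 128
n = 103, Σfm = 12632, mean = 122.6408
Σfm² = 1550448
Σf(m − x̄)² = Σfm² − (Σfm)²/n = 1550448 − 12632²/103 = 1249.7087
Population variance = 1249.7087 / 103 = 12.1331
Standard deviation = √12.1331 = 3.4833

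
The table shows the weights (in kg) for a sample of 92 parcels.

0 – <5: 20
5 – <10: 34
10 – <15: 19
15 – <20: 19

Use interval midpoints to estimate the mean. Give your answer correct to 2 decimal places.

9.51

Midpoints: 2.5, 7.5, 12.5, 17.5
Σfm = 20×2.5 + 34×7.5 + 19×12.5 + 19×17.5 = 875
n = Σf = 92
Mean = 875 / 92 = 9.5109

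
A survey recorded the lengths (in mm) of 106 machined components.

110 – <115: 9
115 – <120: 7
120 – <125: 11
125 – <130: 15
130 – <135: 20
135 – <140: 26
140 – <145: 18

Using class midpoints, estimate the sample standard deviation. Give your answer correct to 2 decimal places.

9.19

Midpoints: 112.5, 117.5, 122.5, 127.5, 132.5, 137.5, 142.5
n = 106, Σfm = 13885, mean = 130.9906
Σfm² = 1827662.5
Σf(m − x̄)² = Σfm² − (Σfm)²/n = 1827662.5 − 13885²/106 = 8858.4906
Sample variance = 8858.4906 / 105 = 84.3666
Standard deviation = √84.3666 = 9.1851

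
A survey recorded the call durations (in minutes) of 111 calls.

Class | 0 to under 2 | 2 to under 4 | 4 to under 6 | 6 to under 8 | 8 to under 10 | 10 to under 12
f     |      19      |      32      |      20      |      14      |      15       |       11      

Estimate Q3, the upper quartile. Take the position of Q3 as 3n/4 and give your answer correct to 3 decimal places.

Cumulative frequencies: 19, 51, 71, 85, 100, 111
n = 111; position = 3n/4 = 83.25.
This falls in the class 6 to under 8: L = 6, F = 71, f = 14, h = 2.
Upper quartile ≈ 6 + ((83.25 − 71) / 14) × 2 = 7.7500

7.750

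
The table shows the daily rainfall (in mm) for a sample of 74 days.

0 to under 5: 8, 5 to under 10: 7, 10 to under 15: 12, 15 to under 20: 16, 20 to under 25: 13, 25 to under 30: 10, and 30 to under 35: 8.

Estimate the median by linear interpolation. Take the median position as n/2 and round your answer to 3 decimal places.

18.125

Cumulative frequencies: 8, 15, 27, 43, 56, 66, 74
n = 74; position = n/2 = 37.
This falls in the class 15 to under 20: L = 15, F = 27, f = 16, h = 5.
Median ≈ 15 + ((37 − 27) / 16) × 5 = 18.1250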